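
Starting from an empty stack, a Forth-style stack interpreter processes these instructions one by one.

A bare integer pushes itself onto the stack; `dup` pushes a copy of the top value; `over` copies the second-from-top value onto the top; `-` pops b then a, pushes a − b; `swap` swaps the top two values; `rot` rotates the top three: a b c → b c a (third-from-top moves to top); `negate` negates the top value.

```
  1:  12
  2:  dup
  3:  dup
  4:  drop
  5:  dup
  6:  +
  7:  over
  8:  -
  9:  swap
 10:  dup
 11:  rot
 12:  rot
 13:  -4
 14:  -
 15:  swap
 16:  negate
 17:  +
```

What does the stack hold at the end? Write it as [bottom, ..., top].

[12, 4]

12     : [12]
dup    : [12, 12]
dup    : [12, 12, 12]
drop   : [12, 12]
dup    : [12, 12, 12]
+      : [12, 24]
over   : [12, 24, 12]
-      : [12, 12]
swap   : [12, 12]
dup    : [12, 12, 12]
rot    : [12, 12, 12]
rot    : [12, 12, 12]
-4     : [12, 12, 12, -4]
-      : [12, 12, 16]
swap   : [12, 16, 12]
negate : [12, 16, -12]
+      : [12, 4]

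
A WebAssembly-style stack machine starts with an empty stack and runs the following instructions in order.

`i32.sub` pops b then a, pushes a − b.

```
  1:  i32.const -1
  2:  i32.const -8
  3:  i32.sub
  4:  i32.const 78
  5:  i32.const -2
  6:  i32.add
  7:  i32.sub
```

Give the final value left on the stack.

i32.const -1  [-1]
i32.const -8  [-1, -8]
i32.sub       [7]
i32.const 78  [7, 78]
i32.const -2  [7, 78, -2]
i32.add       [7, 76]
i32.sub       [-69]

-69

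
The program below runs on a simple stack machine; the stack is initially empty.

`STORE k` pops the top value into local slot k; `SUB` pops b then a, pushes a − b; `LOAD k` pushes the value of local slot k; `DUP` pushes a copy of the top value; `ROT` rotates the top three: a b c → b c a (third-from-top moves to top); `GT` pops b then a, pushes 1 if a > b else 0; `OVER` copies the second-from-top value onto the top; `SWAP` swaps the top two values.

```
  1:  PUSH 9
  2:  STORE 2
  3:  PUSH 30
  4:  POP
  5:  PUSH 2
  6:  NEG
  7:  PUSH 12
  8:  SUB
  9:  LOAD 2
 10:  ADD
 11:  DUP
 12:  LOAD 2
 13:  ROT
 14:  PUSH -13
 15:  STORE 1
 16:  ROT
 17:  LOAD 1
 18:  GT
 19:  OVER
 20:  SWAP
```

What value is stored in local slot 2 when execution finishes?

9

PUSH 9    9
STORE 2   (empty)
PUSH 30   30
POP       (empty)
PUSH 2    2
NEG       -2
PUSH 12   -2 12
SUB       -14
LOAD 2    -14 9
ADD       -5
DUP       -5 -5
LOAD 2    -5 -5 9
ROT       -5 9 -5
PUSH -13  -5 9 -5 -13
STORE 1   -5 9 -5
ROT       9 -5 -5
LOAD 1    9 -5 -5 -13
GT        9 -5 1
OVER      9 -5 1 -5
SWAP      9 -5 -5 1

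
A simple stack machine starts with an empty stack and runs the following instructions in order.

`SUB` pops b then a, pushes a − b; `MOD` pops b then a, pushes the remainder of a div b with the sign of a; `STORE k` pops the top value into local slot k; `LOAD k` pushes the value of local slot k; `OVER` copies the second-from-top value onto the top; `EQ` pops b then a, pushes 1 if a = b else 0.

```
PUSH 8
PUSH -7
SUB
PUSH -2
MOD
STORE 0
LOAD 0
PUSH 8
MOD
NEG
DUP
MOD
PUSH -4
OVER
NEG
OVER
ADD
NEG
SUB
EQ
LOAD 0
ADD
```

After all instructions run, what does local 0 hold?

1

PUSH 8  → 8
PUSH -7 → 8 -7
SUB     → 15
PUSH -2 → 15 -2
MOD     → 1
STORE 0 → (empty)
LOAD 0  → 1
PUSH 8  → 1 8
MOD     → 1
NEG     → -1
DUP     → -1 -1
MOD     → 0
PUSH -4 → 0 -4
OVER    → 0 -4 0
NEG     → 0 -4 0
OVER    → 0 -4 0 -4
ADD     → 0 -4 -4
NEG     → 0 -4 4
SUB     → 0 -8
EQ      → 0
LOAD 0  → 0 1
ADD     → 1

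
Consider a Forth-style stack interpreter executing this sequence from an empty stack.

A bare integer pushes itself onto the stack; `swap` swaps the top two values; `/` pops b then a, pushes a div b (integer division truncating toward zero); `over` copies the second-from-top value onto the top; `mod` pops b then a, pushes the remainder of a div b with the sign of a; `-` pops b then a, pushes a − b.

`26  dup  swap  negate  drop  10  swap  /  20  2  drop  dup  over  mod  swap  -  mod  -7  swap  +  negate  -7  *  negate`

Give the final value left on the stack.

26     : [26]
dup    : [26, 26]
swap   : [26, 26]
negate : [26, -26]
drop   : [26]
10     : [26, 10]
swap   : [10, 26]
/      : [0]
20     : [0, 20]
2      : [0, 20, 2]
drop   : [0, 20]
dup    : [0, 20, 20]
over   : [0, 20, 20, 20]
mod    : [0, 20, 0]
swap   : [0, 0, 20]
-      : [0, -20]
mod    : [0]
-7     : [0, -7]
swap   : [-7, 0]
+      : [-7]
negate : [7]
-7     : [7, -7]
*      : [-49]
negate : [49]

49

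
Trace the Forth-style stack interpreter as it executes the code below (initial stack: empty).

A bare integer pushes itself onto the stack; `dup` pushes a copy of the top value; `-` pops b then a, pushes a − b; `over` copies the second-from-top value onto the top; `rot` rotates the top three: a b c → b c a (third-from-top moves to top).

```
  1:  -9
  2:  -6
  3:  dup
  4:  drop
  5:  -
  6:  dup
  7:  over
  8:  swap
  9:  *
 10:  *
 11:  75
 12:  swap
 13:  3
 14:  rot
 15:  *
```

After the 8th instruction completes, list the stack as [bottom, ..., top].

-9   → [-9]
-6   → [-9, -6]
dup  → [-9, -6, -6]
drop → [-9, -6]
-    → [-3]
dup  → [-3, -3]
over → [-3, -3, -3]
swap → [-3, -3, -3]

[-3, -3, -3]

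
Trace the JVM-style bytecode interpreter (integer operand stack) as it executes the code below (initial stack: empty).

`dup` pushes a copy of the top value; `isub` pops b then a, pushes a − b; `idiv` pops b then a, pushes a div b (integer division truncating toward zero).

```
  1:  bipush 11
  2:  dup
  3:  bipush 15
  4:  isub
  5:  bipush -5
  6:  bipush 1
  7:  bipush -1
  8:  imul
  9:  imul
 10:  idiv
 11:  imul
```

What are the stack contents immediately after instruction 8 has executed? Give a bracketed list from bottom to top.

bipush 11  11
dup        11 11
bipush 15  11 11 15
isub       11 -4
bipush -5  11 -4 -5
bipush 1   11 -4 -5 1
bipush -1  11 -4 -5 1 -1
imul       11 -4 -5 -1

[11, -4, -5, -1]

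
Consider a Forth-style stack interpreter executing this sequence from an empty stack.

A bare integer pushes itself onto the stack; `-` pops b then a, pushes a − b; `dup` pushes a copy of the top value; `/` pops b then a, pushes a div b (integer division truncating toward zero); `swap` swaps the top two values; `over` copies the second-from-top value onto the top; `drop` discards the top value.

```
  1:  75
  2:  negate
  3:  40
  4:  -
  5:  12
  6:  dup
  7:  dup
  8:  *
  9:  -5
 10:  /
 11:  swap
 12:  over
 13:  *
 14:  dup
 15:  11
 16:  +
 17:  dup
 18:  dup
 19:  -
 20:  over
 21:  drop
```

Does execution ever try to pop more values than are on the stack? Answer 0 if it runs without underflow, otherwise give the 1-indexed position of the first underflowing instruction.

0

75     -> [75]
negate -> [-75]
40     -> [-75, 40]
-      -> [-115]
12     -> [-115, 12]
dup    -> [-115, 12, 12]
dup    -> [-115, 12, 12, 12]
*      -> [-115, 12, 144]
-5     -> [-115, 12, 144, -5]
/      -> [-115, 12, -28]
swap   -> [-115, -28, 12]
over   -> [-115, -28, 12, -28]
*      -> [-115, -28, -336]
dup    -> [-115, -28, -336, -336]
11     -> [-115, -28, -336, -336, 11]
+      -> [-115, -28, -336, -325]
dup    -> [-115, -28, -336, -325, -325]
dup    -> [-115, -28, -336, -325, -325, -325]
-      -> [-115, -28, -336, -325, 0]
over   -> [-115, -28, -336, -325, 0, -325]
drop   -> [-115, -28, -336, -325, 0]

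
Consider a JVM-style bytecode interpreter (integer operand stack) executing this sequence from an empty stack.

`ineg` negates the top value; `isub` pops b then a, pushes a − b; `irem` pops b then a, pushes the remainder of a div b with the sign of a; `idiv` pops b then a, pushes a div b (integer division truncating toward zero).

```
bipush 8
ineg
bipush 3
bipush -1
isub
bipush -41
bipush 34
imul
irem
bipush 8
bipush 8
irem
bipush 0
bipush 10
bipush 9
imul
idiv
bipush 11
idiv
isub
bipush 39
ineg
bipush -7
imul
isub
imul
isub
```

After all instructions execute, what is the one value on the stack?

1084

bipush 8   : 8
ineg       : -8
bipush 3   : -8 3
bipush -1  : -8 3 -1
isub       : -8 4
bipush -41 : -8 4 -41
bipush 34  : -8 4 -41 34
imul       : -8 4 -1394
irem       : -8 4
bipush 8   : -8 4 8
bipush 8   : -8 4 8 8
irem       : -8 4 0
bipush 0   : -8 4 0 0
bipush 10  : -8 4 0 0 10
bipush 9   : -8 4 0 0 10 9
imul       : -8 4 0 0 90
idiv       : -8 4 0 0
bipush 11  : -8 4 0 0 11
idiv       : -8 4 0 0
isub       : -8 4 0
bipush 39  : -8 4 0 39
ineg       : -8 4 0 -39
bipush -7  : -8 4 0 -39 -7
imul       : -8 4 0 273
isub       : -8 4 -273
imul       : -8 -1092
isub       : 1084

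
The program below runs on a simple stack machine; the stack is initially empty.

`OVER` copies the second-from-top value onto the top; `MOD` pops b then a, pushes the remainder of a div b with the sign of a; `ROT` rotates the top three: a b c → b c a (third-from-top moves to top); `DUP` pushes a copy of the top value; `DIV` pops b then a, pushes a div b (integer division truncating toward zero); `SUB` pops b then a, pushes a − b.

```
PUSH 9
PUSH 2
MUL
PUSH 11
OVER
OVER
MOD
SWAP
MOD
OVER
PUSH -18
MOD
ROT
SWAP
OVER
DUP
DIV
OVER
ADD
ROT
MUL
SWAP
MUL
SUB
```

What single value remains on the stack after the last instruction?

7

PUSH 9   → 9
PUSH 2   → 9 2
MUL      → 18
PUSH 11  → 18 11
OVER     → 18 11 18
OVER     → 18 11 18 11
MOD      → 18 11 7
SWAP     → 18 7 11
MOD      → 18 7
OVER     → 18 7 18
PUSH -18 → 18 7 18 -18
MOD      → 18 7 0
ROT      → 7 0 18
SWAP     → 7 18 0
OVER     → 7 18 0 18
DUP      → 7 18 0 18 18
DIV      → 7 18 0 1
OVER     → 7 18 0 1 0
ADD      → 7 18 0 1
ROT      → 7 0 1 18
MUL      → 7 0 18
SWAP     → 7 18 0
MUL      → 7 0
SUB      → 7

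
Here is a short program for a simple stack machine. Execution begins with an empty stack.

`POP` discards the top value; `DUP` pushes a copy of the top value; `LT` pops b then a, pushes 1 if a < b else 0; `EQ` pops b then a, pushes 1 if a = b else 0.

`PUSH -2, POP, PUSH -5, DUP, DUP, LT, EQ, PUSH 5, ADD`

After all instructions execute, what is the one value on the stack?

5

PUSH -2 → [-2]
POP     → []
PUSH -5 → [-5]
DUP     → [-5, -5]
DUP     → [-5, -5, -5]
LT      → [-5, 0]
EQ      → [0]
PUSH 5  → [0, 5]
ADD     → [5]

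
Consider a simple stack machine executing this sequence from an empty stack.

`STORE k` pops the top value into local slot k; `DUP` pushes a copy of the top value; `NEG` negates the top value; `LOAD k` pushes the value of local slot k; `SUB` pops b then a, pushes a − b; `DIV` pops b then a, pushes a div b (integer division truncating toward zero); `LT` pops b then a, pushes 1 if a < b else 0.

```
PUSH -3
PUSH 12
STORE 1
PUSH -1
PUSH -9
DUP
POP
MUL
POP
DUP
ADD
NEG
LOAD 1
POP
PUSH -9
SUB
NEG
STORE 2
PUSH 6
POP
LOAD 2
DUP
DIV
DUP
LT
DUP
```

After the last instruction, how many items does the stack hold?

PUSH -3 : [-3]
PUSH 12 : [-3, 12]
STORE 1 : [-3]
PUSH -1 : [-3, -1]
PUSH -9 : [-3, -1, -9]
DUP     : [-3, -1, -9, -9]
POP     : [-3, -1, -9]
MUL     : [-3, 9]
POP     : [-3]
DUP     : [-3, -3]
ADD     : [-6]
NEG     : [6]
LOAD 1  : [6, 12]
POP     : [6]
PUSH -9 : [6, -9]
SUB     : [15]
NEG     : [-15]
STORE 2 : []
PUSH 6  : [6]
POP     : []
LOAD 2  : [-15]
DUP     : [-15, -15]
DIV     : [1]
DUP     : [1, 1]
LT      : [0]
DUP     : [0, 0]

2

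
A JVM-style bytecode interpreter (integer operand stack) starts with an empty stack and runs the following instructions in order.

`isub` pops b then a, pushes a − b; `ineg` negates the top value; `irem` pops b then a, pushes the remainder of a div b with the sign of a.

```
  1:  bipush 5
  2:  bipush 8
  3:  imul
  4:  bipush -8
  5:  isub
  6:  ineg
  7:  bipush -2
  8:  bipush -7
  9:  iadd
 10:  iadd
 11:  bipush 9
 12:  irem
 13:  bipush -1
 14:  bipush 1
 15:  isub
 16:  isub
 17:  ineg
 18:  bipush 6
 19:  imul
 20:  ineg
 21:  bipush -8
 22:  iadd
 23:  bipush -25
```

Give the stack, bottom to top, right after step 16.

bipush 5  : 5
bipush 8  : 5 8
imul      : 40
bipush -8 : 40 -8
isub      : 48
ineg      : -48
bipush -2 : -48 -2
bipush -7 : -48 -2 -7
iadd      : -48 -9
iadd      : -57
bipush 9  : -57 9
irem      : -3
bipush -1 : -3 -1
bipush 1  : -3 -1 1
isub      : -3 -2
isub      : -1

[-1]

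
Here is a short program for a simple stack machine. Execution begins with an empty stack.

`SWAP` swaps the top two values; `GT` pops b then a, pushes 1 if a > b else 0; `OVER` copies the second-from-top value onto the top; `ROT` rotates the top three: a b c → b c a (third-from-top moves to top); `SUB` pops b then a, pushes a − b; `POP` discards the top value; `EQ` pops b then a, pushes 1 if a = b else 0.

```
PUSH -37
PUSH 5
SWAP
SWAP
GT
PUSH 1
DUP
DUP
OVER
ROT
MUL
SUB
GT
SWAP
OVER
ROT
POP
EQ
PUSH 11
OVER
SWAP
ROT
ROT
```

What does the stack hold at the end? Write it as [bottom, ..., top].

PUSH -37 : -37
PUSH 5   : -37 5
SWAP     : 5 -37
SWAP     : -37 5
GT       : 0
PUSH 1   : 0 1
DUP      : 0 1 1
DUP      : 0 1 1 1
OVER     : 0 1 1 1 1
ROT      : 0 1 1 1 1
MUL      : 0 1 1 1
SUB      : 0 1 0
GT       : 0 1
SWAP     : 1 0
OVER     : 1 0 1
ROT      : 0 1 1
POP      : 0 1
EQ       : 0
PUSH 11  : 0 11
OVER     : 0 11 0
SWAP     : 0 0 11
ROT      : 0 11 0
ROT      : 11 0 0

[11, 0, 0]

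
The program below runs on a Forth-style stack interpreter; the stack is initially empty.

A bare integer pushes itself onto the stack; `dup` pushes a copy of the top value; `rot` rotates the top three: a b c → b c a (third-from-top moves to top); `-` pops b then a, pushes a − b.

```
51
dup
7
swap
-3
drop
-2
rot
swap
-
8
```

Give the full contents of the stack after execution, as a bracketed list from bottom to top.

51   → 51
dup  → 51 51
7    → 51 51 7
swap → 51 7 51
-3   → 51 7 51 -3
drop → 51 7 51
-2   → 51 7 51 -2
rot  → 51 51 -2 7
swap → 51 51 7 -2
-    → 51 51 9
8    → 51 51 9 8

[51, 51, 9, 8]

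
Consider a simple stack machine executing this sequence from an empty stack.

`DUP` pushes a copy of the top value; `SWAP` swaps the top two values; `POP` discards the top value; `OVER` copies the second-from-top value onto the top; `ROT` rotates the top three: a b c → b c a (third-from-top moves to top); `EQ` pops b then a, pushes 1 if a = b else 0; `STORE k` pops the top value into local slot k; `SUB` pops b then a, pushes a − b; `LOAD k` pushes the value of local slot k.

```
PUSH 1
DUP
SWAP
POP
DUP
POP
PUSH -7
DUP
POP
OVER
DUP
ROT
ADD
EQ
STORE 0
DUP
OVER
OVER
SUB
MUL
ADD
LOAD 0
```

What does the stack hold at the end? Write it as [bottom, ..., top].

[1, 0]

PUSH 1   [1]
DUP      [1, 1]
SWAP     [1, 1]
POP      [1]
DUP      [1, 1]
POP      [1]
PUSH -7  [1, -7]
DUP      [1, -7, -7]
POP      [1, -7]
OVER     [1, -7, 1]
DUP      [1, -7, 1, 1]
ROT      [1, 1, 1, -7]
ADD      [1, 1, -6]
EQ       [1, 0]
STORE 0  [1]
DUP      [1, 1]
OVER     [1, 1, 1]
OVER     [1, 1, 1, 1]
SUB      [1, 1, 0]
MUL      [1, 0]
ADD      [1]
LOAD 0   [1, 0]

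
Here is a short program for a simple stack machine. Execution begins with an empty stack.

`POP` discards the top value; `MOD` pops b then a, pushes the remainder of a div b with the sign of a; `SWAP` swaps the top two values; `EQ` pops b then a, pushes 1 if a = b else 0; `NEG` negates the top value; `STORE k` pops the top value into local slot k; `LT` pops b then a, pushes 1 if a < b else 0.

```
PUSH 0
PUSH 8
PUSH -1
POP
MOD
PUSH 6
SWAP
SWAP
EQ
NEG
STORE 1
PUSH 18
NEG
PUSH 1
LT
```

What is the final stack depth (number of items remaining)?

1

PUSH 0  -> [0]
PUSH 8  -> [0, 8]
PUSH -1 -> [0, 8, -1]
POP     -> [0, 8]
MOD     -> [0]
PUSH 6  -> [0, 6]
SWAP    -> [6, 0]
SWAP    -> [0, 6]
EQ      -> [0]
NEG     -> [0]
STORE 1 -> []
PUSH 18 -> [18]
NEG     -> [-18]
PUSH 1  -> [-18, 1]
LT      -> [1]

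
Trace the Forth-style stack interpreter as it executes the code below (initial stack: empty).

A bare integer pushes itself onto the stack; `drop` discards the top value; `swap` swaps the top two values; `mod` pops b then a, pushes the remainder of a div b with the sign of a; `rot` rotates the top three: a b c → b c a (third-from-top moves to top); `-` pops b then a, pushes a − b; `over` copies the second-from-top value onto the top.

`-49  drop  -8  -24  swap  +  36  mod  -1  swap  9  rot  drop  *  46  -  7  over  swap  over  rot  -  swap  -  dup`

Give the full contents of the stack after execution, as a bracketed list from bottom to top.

[-334, -7, -7]

-49   -49
drop  (empty)
-8    -8
-24   -8 -24
swap  -24 -8
+     -32
36    -32 36
mod   -32
-1    -32 -1
swap  -1 -32
9     -1 -32 9
rot   -32 9 -1
drop  -32 9
*     -288
46    -288 46
-     -334
7     -334 7
over  -334 7 -334
swap  -334 -334 7
over  -334 -334 7 -334
rot   -334 7 -334 -334
-     -334 7 0
swap  -334 0 7
-     -334 -7
dup   -334 -7 -7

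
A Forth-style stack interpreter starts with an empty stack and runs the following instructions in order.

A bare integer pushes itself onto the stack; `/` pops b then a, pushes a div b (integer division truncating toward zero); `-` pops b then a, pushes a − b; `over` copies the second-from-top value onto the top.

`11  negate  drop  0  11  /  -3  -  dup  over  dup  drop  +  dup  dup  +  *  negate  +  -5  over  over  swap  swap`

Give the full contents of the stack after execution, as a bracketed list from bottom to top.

[-69, -5, -69, -5]

11     : [11]
negate : [-11]
drop   : []
0      : [0]
11     : [0, 11]
/      : [0]
-3     : [0, -3]
-      : [3]
dup    : [3, 3]
over   : [3, 3, 3]
dup    : [3, 3, 3, 3]
drop   : [3, 3, 3]
+      : [3, 6]
dup    : [3, 6, 6]
dup    : [3, 6, 6, 6]
+      : [3, 6, 12]
*      : [3, 72]
negate : [3, -72]
+      : [-69]
-5     : [-69, -5]
over   : [-69, -5, -69]
over   : [-69, -5, -69, -5]
swap   : [-69, -5, -5, -69]
swap   : [-69, -5, -69, -5]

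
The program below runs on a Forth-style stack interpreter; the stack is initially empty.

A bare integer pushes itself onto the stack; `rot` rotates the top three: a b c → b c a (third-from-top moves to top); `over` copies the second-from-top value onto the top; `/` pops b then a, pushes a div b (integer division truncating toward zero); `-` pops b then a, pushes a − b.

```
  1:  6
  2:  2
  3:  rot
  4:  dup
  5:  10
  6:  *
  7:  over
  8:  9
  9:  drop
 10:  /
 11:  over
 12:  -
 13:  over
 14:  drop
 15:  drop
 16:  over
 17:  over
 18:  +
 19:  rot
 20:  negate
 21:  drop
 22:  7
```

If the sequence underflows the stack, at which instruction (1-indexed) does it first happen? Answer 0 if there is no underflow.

3

6 → 6
2 → 6 2
rot  — needs 3 operands, stack has 2 → underflow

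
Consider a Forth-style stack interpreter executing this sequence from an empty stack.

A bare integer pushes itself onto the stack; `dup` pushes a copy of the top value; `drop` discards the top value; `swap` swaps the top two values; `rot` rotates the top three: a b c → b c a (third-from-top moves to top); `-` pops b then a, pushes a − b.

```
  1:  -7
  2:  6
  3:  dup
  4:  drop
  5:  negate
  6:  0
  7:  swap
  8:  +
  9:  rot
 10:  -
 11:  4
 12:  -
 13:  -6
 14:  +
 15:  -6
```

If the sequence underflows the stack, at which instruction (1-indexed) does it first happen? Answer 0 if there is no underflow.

-7      -7
6       -7 6
dup     -7 6 6
drop    -7 6
negate  -7 -6
0       -7 -6 0
swap    -7 0 -6
+       -7 -6
rot  — needs 3 operands, stack has 2 → underflow

9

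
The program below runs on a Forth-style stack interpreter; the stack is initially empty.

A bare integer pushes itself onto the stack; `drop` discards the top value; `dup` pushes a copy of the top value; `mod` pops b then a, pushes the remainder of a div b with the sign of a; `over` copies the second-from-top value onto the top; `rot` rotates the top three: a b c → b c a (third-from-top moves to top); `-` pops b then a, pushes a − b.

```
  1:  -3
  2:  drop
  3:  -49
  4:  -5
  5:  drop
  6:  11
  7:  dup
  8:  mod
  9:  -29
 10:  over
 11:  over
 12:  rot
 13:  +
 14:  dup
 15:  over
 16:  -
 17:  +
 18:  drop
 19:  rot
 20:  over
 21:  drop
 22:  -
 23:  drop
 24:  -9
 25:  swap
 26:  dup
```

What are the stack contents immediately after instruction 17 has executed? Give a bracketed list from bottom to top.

-3   → -3
drop → (empty)
-49  → -49
-5   → -49 -5
drop → -49
11   → -49 11
dup  → -49 11 11
mod  → -49 0
-29  → -49 0 -29
over → -49 0 -29 0
over → -49 0 -29 0 -29
rot  → -49 0 0 -29 -29
+    → -49 0 0 -58
dup  → -49 0 0 -58 -58
over → -49 0 0 -58 -58 -58
-    → -49 0 0 -58 0
+    → -49 0 0 -58

[-49, 0, 0, -58]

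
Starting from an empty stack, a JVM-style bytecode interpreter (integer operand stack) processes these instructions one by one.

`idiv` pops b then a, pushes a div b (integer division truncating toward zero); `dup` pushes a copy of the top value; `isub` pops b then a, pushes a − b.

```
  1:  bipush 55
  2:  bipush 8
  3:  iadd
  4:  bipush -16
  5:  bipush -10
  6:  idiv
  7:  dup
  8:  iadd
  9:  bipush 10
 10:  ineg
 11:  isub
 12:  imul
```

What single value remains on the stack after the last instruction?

756

bipush 55  -> 55
bipush 8   -> 55 8
iadd       -> 63
bipush -16 -> 63 -16
bipush -10 -> 63 -16 -10
idiv       -> 63 1
dup        -> 63 1 1
iadd       -> 63 2
bipush 10  -> 63 2 10
ineg       -> 63 2 -10
isub       -> 63 12
imul       -> 756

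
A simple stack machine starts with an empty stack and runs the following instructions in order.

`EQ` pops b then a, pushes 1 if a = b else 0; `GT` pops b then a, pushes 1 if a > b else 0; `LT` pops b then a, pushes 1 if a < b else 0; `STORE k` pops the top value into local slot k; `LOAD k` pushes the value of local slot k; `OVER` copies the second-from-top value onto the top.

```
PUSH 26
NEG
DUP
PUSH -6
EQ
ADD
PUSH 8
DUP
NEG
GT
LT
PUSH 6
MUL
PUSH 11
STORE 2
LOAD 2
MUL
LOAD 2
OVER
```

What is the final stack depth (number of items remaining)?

3

PUSH 26 → [26]
NEG     → [-26]
DUP     → [-26, -26]
PUSH -6 → [-26, -26, -6]
EQ      → [-26, 0]
ADD     → [-26]
PUSH 8  → [-26, 8]
DUP     → [-26, 8, 8]
NEG     → [-26, 8, -8]
GT      → [-26, 1]
LT      → [1]
PUSH 6  → [1, 6]
MUL     → [6]
PUSH 11 → [6, 11]
STORE 2 → [6]
LOAD 2  → [6, 11]
MUL     → [66]
LOAD 2  → [66, 11]
OVER    → [66, 11, 66]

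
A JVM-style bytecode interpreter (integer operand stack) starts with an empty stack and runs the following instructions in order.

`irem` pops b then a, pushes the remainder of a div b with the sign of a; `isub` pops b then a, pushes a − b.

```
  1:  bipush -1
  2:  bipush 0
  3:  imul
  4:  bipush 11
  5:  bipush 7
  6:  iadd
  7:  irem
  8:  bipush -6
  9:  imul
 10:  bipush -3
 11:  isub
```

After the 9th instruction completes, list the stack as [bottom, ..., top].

bipush -1 : [-1]
bipush 0  : [-1, 0]
imul      : [0]
bipush 11 : [0, 11]
bipush 7  : [0, 11, 7]
iadd      : [0, 18]
irem      : [0]
bipush -6 : [0, -6]
imul      : [0]

[0]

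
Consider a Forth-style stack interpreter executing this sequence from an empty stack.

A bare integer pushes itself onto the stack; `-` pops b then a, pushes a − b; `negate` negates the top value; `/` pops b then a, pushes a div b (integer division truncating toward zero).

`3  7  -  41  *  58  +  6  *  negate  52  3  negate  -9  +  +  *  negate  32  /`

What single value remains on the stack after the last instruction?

3      → 3
7      → 3 7
-      → -4
41     → -4 41
*      → -164
58     → -164 58
+      → -106
6      → -106 6
*      → -636
negate → 636
52     → 636 52
3      → 636 52 3
negate → 636 52 -3
-9     → 636 52 -3 -9
+      → 636 52 -12
+      → 636 40
*      → 25440
negate → -25440
32     → -25440 32
/      → -795

-795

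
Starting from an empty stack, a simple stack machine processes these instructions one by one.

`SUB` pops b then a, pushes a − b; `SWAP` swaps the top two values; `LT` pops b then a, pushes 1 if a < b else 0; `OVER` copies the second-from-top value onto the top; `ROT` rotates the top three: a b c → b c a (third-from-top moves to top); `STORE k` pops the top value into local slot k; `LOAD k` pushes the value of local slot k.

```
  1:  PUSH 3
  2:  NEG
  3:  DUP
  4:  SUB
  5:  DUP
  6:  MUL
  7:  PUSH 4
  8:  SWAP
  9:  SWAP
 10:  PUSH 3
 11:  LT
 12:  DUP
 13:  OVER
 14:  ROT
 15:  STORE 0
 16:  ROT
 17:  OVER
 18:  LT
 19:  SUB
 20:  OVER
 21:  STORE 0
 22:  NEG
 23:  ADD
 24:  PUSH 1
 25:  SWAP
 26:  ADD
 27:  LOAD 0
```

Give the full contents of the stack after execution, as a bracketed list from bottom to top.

PUSH 3  : 3
NEG     : -3
DUP     : -3 -3
SUB     : 0
DUP     : 0 0
MUL     : 0
PUSH 4  : 0 4
SWAP    : 4 0
SWAP    : 0 4
PUSH 3  : 0 4 3
LT      : 0 0
DUP     : 0 0 0
OVER    : 0 0 0 0
ROT     : 0 0 0 0
STORE 0 : 0 0 0
ROT     : 0 0 0
OVER    : 0 0 0 0
LT      : 0 0 0
SUB     : 0 0
OVER    : 0 0 0
STORE 0 : 0 0
NEG     : 0 0
ADD     : 0
PUSH 1  : 0 1
SWAP    : 1 0
ADD     : 1
LOAD 0  : 1 0

[1, 0]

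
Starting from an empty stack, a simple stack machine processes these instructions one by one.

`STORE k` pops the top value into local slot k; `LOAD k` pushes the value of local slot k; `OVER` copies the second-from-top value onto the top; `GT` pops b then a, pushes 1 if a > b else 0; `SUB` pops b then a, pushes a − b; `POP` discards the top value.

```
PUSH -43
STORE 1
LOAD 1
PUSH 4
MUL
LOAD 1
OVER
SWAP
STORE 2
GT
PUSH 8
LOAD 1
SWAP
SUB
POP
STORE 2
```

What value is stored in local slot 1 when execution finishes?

-43

PUSH -43  [-43]
STORE 1   []
LOAD 1    [-43]
PUSH 4    [-43, 4]
MUL       [-172]
LOAD 1    [-172, -43]
OVER      [-172, -43, -172]
SWAP      [-172, -172, -43]
STORE 2   [-172, -172]
GT        [0]
PUSH 8    [0, 8]
LOAD 1    [0, 8, -43]
SWAP      [0, -43, 8]
SUB       [0, -51]
POP       [0]
STORE 2   []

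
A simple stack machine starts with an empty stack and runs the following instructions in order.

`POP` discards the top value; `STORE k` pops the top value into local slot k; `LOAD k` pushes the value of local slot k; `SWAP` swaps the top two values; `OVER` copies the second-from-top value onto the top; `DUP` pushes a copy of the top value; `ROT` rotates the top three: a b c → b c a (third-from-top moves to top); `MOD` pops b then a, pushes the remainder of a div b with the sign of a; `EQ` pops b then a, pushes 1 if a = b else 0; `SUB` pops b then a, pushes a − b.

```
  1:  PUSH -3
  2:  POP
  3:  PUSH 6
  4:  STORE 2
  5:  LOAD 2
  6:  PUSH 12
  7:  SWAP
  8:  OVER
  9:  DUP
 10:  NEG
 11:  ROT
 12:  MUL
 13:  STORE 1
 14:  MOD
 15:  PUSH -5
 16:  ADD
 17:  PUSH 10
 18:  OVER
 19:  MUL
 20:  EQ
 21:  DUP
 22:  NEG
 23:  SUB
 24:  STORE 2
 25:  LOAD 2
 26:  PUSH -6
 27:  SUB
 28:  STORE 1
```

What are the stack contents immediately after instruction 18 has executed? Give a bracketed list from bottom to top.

[-5, 10, -5]

PUSH -3 : -3
POP     : (empty)
PUSH 6  : 6
STORE 2 : (empty)
LOAD 2  : 6
PUSH 12 : 6 12
SWAP    : 12 6
OVER    : 12 6 12
DUP     : 12 6 12 12
NEG     : 12 6 12 -12
ROT     : 12 12 -12 6
MUL     : 12 12 -72
STORE 1 : 12 12
MOD     : 0
PUSH -5 : 0 -5
ADD     : -5
PUSH 10 : -5 10
OVER    : -5 10 -5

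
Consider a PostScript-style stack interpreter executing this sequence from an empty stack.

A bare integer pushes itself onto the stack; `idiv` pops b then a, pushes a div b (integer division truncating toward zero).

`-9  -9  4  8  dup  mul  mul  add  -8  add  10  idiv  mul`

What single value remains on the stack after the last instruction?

-9   : [-9]
-9   : [-9, -9]
4    : [-9, -9, 4]
8    : [-9, -9, 4, 8]
dup  : [-9, -9, 4, 8, 8]
mul  : [-9, -9, 4, 64]
mul  : [-9, -9, 256]
add  : [-9, 247]
-8   : [-9, 247, -8]
add  : [-9, 239]
10   : [-9, 239, 10]
idiv : [-9, 23]
mul  : [-207]

-207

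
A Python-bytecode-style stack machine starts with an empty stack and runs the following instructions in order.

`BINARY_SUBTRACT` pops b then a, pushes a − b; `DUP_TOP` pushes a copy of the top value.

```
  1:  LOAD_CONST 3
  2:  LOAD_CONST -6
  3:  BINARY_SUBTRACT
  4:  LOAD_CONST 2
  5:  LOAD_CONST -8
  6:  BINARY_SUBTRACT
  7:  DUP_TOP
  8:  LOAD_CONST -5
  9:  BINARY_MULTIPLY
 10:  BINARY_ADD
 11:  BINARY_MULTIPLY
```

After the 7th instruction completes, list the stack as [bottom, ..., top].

[9, 10, 10]

LOAD_CONST 3     3
LOAD_CONST -6    3 -6
BINARY_SUBTRACT  9
LOAD_CONST 2     9 2
LOAD_CONST -8    9 2 -8
BINARY_SUBTRACT  9 10
DUP_TOP          9 10 10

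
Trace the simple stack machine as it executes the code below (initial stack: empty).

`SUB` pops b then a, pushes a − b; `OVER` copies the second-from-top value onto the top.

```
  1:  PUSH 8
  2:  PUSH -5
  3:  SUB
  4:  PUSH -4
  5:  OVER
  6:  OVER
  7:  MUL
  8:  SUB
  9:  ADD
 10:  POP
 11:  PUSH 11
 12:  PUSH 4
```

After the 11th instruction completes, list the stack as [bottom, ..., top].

PUSH 8  → [8]
PUSH -5 → [8, -5]
SUB     → [13]
PUSH -4 → [13, -4]
OVER    → [13, -4, 13]
OVER    → [13, -4, 13, -4]
MUL     → [13, -4, -52]
SUB     → [13, 48]
ADD     → [61]
POP     → []
PUSH 11 → [11]

[11]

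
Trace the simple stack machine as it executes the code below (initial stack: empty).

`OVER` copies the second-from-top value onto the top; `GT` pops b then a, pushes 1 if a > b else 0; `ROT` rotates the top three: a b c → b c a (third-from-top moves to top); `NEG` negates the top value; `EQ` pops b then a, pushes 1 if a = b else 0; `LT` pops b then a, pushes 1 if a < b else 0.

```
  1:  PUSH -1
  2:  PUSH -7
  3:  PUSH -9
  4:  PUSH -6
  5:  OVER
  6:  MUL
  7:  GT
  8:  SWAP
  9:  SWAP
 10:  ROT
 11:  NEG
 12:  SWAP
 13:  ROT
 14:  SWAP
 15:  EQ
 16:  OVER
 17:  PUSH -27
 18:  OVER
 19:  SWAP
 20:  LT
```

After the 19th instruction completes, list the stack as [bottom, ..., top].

[1, 0, 1, 1, -27]

PUSH -1   [-1]
PUSH -7   [-1, -7]
PUSH -9   [-1, -7, -9]
PUSH -6   [-1, -7, -9, -6]
OVER      [-1, -7, -9, -6, -9]
MUL       [-1, -7, -9, 54]
GT        [-1, -7, 0]
SWAP      [-1, 0, -7]
SWAP      [-1, -7, 0]
ROT       [-7, 0, -1]
NEG       [-7, 0, 1]
SWAP      [-7, 1, 0]
ROT       [1, 0, -7]
SWAP      [1, -7, 0]
EQ        [1, 0]
OVER      [1, 0, 1]
PUSH -27  [1, 0, 1, -27]
OVER      [1, 0, 1, -27, 1]
SWAP      [1, 0, 1, 1, -27]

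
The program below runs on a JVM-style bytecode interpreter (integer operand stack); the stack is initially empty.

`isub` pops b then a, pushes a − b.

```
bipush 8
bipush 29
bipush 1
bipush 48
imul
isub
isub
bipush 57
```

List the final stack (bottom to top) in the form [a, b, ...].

[27, 57]

bipush 8  → [8]
bipush 29 → [8, 29]
bipush 1  → [8, 29, 1]
bipush 48 → [8, 29, 1, 48]
imul      → [8, 29, 48]
isub      → [8, -19]
isub      → [27]
bipush 57 → [27, 57]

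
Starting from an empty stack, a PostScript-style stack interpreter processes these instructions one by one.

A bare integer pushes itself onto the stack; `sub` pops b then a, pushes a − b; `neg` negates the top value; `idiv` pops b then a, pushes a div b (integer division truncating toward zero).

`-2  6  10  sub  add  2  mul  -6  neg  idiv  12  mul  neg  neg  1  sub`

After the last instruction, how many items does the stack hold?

1

-2   → [-2]
6    → [-2, 6]
10   → [-2, 6, 10]
sub  → [-2, -4]
add  → [-6]
2    → [-6, 2]
mul  → [-12]
-6   → [-12, -6]
neg  → [-12, 6]
idiv → [-2]
12   → [-2, 12]
mul  → [-24]
neg  → [24]
neg  → [-24]
1    → [-24, 1]
sub  → [-25]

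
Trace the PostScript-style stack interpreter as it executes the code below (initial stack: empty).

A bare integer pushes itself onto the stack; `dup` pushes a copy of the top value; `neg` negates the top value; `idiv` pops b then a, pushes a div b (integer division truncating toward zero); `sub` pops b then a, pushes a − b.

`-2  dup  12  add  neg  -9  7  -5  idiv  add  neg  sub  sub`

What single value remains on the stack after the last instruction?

-2   → -2
dup  → -2 -2
12   → -2 -2 12
add  → -2 10
neg  → -2 -10
-9   → -2 -10 -9
7    → -2 -10 -9 7
-5   → -2 -10 -9 7 -5
idiv → -2 -10 -9 -1
add  → -2 -10 -10
neg  → -2 -10 10
sub  → -2 -20
sub  → 18

18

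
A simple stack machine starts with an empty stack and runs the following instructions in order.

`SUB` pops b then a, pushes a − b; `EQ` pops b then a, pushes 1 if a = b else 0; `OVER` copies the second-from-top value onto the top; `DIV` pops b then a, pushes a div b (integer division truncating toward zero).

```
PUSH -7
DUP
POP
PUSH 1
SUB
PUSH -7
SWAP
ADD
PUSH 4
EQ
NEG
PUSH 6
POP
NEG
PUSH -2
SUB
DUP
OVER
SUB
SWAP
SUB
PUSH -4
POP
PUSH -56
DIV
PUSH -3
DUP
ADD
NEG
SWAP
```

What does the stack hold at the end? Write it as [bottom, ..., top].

[6, 0]

PUSH -7  → [-7]
DUP      → [-7, -7]
POP      → [-7]
PUSH 1   → [-7, 1]
SUB      → [-8]
PUSH -7  → [-8, -7]
SWAP     → [-7, -8]
ADD      → [-15]
PUSH 4   → [-15, 4]
EQ       → [0]
NEG      → [0]
PUSH 6   → [0, 6]
POP      → [0]
NEG      → [0]
PUSH -2  → [0, -2]
SUB      → [2]
DUP      → [2, 2]
OVER     → [2, 2, 2]
SUB      → [2, 0]
SWAP     → [0, 2]
SUB      → [-2]
PUSH -4  → [-2, -4]
POP      → [-2]
PUSH -56 → [-2, -56]
DIV      → [0]
PUSH -3  → [0, -3]
DUP      → [0, -3, -3]
ADD      → [0, -6]
NEG      → [0, 6]
SWAP     → [6, 0]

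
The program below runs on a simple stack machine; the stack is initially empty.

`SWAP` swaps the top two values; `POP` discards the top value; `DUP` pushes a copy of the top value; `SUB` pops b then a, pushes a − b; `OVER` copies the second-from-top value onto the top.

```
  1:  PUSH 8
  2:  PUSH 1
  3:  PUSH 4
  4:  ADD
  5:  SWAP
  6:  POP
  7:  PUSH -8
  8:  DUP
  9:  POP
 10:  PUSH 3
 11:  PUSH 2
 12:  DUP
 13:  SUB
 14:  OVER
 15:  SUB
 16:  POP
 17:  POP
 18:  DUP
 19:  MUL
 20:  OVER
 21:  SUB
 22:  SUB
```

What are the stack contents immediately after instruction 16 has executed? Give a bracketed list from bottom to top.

[5, -8, 3]

PUSH 8   [8]
PUSH 1   [8, 1]
PUSH 4   [8, 1, 4]
ADD      [8, 5]
SWAP     [5, 8]
POP      [5]
PUSH -8  [5, -8]
DUP      [5, -8, -8]
POP      [5, -8]
PUSH 3   [5, -8, 3]
PUSH 2   [5, -8, 3, 2]
DUP      [5, -8, 3, 2, 2]
SUB      [5, -8, 3, 0]
OVER     [5, -8, 3, 0, 3]
SUB      [5, -8, 3, -3]
POP      [5, -8, 3]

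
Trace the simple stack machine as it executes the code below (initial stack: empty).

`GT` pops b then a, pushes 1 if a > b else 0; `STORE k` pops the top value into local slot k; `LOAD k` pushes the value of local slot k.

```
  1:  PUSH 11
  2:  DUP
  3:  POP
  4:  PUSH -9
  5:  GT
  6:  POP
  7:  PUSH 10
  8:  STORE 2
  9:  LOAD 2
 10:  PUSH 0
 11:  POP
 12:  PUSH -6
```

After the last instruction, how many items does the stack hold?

PUSH 11 → 11
DUP     → 11 11
POP     → 11
PUSH -9 → 11 -9
GT      → 1
POP     → (empty)
PUSH 10 → 10
STORE 2 → (empty)
LOAD 2  → 10
PUSH 0  → 10 0
POP     → 10
PUSH -6 → 10 -6

2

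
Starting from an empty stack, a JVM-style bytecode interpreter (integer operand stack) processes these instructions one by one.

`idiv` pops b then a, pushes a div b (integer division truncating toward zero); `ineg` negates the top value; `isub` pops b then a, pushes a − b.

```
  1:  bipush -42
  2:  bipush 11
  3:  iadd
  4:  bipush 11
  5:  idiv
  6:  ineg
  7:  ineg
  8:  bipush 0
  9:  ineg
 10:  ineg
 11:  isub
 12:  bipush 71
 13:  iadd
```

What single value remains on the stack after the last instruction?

69

bipush -42 → -42
bipush 11  → -42 11
iadd       → -31
bipush 11  → -31 11
idiv       → -2
ineg       → 2
ineg       → -2
bipush 0   → -2 0
ineg       → -2 0
ineg       → -2 0
isub       → -2
bipush 71  → -2 71
iadd       → 69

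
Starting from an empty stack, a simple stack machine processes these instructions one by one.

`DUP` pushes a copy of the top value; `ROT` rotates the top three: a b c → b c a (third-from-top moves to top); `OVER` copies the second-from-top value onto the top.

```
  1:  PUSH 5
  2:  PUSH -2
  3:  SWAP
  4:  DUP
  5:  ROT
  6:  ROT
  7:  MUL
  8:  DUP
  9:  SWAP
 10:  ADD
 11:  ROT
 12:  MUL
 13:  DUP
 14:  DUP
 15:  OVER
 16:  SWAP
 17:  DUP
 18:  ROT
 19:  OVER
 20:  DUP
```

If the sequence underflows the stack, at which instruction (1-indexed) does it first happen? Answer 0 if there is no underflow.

PUSH 5  : [5]
PUSH -2 : [5, -2]
SWAP    : [-2, 5]
DUP     : [-2, 5, 5]
ROT     : [5, 5, -2]
ROT     : [5, -2, 5]
MUL     : [5, -10]
DUP     : [5, -10, -10]
SWAP    : [5, -10, -10]
ADD     : [5, -20]
ROT  — needs 3 operands, stack has 2 → underflow

11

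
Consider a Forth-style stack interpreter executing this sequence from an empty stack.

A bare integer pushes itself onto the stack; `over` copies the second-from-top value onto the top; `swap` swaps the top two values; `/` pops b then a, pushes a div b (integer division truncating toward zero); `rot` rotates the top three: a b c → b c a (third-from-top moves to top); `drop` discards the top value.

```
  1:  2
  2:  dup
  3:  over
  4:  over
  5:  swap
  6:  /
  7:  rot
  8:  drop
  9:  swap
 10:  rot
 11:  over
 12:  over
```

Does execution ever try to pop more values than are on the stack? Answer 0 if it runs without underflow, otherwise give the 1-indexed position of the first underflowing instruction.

10

2     [2]
dup   [2, 2]
over  [2, 2, 2]
over  [2, 2, 2, 2]
swap  [2, 2, 2, 2]
/     [2, 2, 1]
rot   [2, 1, 2]
drop  [2, 1]
swap  [1, 2]
rot  — needs 3 operands, stack has 2 → underflow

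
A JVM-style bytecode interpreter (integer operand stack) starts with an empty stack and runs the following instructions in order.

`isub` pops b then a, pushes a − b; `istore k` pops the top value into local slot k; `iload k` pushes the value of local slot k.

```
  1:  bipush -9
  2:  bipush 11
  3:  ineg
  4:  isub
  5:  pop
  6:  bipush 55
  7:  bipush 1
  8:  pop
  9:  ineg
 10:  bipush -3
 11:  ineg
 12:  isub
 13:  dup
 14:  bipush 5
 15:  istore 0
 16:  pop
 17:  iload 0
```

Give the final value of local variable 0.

bipush -9  -9
bipush 11  -9 11
ineg       -9 -11
isub       2
pop        (empty)
bipush 55  55
bipush 1   55 1
pop        55
ineg       -55
bipush -3  -55 -3
ineg       -55 3
isub       -58
dup        -58 -58
bipush 5   -58 -58 5
istore 0   -58 -58
pop        -58
iload 0    -58 5

5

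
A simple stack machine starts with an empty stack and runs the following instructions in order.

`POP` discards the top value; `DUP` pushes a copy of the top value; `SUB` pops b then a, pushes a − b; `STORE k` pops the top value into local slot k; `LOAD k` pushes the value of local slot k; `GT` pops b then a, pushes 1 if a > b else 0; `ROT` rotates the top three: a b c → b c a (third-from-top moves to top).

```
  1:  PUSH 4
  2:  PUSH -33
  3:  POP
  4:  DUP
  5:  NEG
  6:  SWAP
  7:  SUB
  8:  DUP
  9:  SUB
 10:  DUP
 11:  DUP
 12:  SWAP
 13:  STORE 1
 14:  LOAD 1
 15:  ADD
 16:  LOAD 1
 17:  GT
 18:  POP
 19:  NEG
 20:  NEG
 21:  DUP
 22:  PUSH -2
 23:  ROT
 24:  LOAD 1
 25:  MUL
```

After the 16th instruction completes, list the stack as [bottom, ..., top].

[0, 0, 0]

PUSH 4    [4]
PUSH -33  [4, -33]
POP       [4]
DUP       [4, 4]
NEG       [4, -4]
SWAP      [-4, 4]
SUB       [-8]
DUP       [-8, -8]
SUB       [0]
DUP       [0, 0]
DUP       [0, 0, 0]
SWAP      [0, 0, 0]
STORE 1   [0, 0]
LOAD 1    [0, 0, 0]
ADD       [0, 0]
LOAD 1    [0, 0, 0]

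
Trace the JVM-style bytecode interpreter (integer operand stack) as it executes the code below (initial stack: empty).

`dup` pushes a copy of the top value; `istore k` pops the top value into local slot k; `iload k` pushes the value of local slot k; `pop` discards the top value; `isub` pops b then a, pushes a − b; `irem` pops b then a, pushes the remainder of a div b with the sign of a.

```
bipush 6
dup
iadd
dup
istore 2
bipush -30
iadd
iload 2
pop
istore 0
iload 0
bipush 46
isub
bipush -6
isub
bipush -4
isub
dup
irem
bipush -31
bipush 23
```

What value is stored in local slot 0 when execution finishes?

bipush 6   : [6]
dup        : [6, 6]
iadd       : [12]
dup        : [12, 12]
istore 2   : [12]
bipush -30 : [12, -30]
iadd       : [-18]
iload 2    : [-18, 12]
pop        : [-18]
istore 0   : []
iload 0    : [-18]
bipush 46  : [-18, 46]
isub       : [-64]
bipush -6  : [-64, -6]
isub       : [-58]
bipush -4  : [-58, -4]
isub       : [-54]
dup        : [-54, -54]
irem       : [0]
bipush -31 : [0, -31]
bipush 23  : [0, -31, 23]

-18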